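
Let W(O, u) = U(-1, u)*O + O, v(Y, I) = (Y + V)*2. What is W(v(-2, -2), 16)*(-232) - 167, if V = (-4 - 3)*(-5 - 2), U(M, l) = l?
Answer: -370903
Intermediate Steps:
V = 49 (V = -7*(-7) = 49)
v(Y, I) = 98 + 2*Y (v(Y, I) = (Y + 49)*2 = (49 + Y)*2 = 98 + 2*Y)
W(O, u) = O + O*u (W(O, u) = u*O + O = O*u + O = O + O*u)
W(v(-2, -2), 16)*(-232) - 167 = ((98 + 2*(-2))*(1 + 16))*(-232) - 167 = ((98 - 4)*17)*(-232) - 167 = (94*17)*(-232) - 167 = 1598*(-232) - 167 = -370736 - 167 = -370903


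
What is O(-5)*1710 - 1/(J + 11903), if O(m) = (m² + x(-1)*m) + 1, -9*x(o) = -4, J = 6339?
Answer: 741719719/18242 ≈ 40660.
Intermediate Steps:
x(o) = 4/9 (x(o) = -⅑*(-4) = 4/9)
O(m) = 1 + m² + 4*m/9 (O(m) = (m² + 4*m/9) + 1 = 1 + m² + 4*m/9)
O(-5)*1710 - 1/(J + 11903) = (1 + (-5)² + (4/9)*(-5))*1710 - 1/(6339 + 11903) = (1 + 25 - 20/9)*1710 - 1/18242 = (214/9)*1710 - 1*1/18242 = 40660 - 1/18242 = 741719719/18242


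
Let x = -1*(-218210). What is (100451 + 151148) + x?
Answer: 469809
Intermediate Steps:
x = 218210
(100451 + 151148) + x = (100451 + 151148) + 218210 = 251599 + 218210 = 469809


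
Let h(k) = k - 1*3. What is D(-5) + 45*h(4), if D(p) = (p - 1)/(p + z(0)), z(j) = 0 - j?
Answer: 231/5 ≈ 46.200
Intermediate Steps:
z(j) = -j
h(k) = -3 + k (h(k) = k - 3 = -3 + k)
D(p) = (-1 + p)/p (D(p) = (p - 1)/(p - 1*0) = (-1 + p)/(p + 0) = (-1 + p)/p)
D(-5) + 45*h(4) = (-1 - 5)/(-5) + 45*(-3 + 4) = -1/5*(-6) + 45*1 = 6/5 + 45 = 231/5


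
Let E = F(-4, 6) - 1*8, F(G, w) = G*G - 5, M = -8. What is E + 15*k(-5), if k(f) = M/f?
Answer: 27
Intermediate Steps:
F(G, w) = -5 + G**2 (F(G, w) = G**2 - 5 = -5 + G**2)
E = 3 (E = (-5 + (-4)**2) - 1*8 = (-5 + 16) - 8 = 11 - 8 = 3)
k(f) = -8/f
E + 15*k(-5) = 3 + 15*(-8/(-5)) = 3 + 15*(-8*(-1/5)) = 3 + 15*(8/5) = 3 + 24 = 27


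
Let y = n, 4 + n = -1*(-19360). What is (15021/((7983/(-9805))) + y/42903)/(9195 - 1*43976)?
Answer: 234023635121/441196532847 ≈ 0.53043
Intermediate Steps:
n = 19356 (n = -4 - 1*(-19360) = -4 + 19360 = 19356)
y = 19356
(15021/((7983/(-9805))) + y/42903)/(9195 - 1*43976) = (15021/((7983/(-9805))) + 19356/42903)/(9195 - 1*43976) = (15021/((7983*(-1/9805))) + 19356*(1/42903))/(9195 - 43976) = (15021/(-7983/9805) + 6452/14301)/(-34781) = (15021*(-9805/7983) + 6452/14301)*(-1/34781) = (-16364545/887 + 6452/14301)*(-1/34781) = -234023635121/12684987*(-1/34781) = 234023635121/441196532847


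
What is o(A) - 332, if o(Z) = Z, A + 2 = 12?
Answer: -322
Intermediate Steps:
A = 10 (A = -2 + 12 = 10)
o(A) - 332 = 10 - 332 = -322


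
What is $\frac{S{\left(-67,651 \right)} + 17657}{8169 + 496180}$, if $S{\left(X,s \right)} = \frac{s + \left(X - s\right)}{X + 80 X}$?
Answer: $\frac{1430218}{40852269} \approx 0.03501$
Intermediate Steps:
$S{\left(X,s \right)} = \frac{1}{81}$ ($S{\left(X,s \right)} = \frac{X}{81 X} = X \frac{1}{81 X} = \frac{1}{81}$)
$\frac{S{\left(-67,651 \right)} + 17657}{8169 + 496180} = \frac{\frac{1}{81} + 17657}{8169 + 496180} = \frac{1430218}{81 \cdot 504349} = \frac{1430218}{81} \cdot \frac{1}{504349} = \frac{1430218}{40852269}$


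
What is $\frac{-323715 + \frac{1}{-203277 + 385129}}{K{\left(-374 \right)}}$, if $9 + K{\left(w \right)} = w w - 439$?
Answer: $- \frac{58868220179}{25355260656} \approx -2.3217$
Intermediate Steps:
$K{\left(w \right)} = -448 + w^{2}$ ($K{\left(w \right)} = -9 + \left(w w - 439\right) = -9 + \left(w^{2} - 439\right) = -9 + \left(-439 + w^{2}\right) = -448 + w^{2}$)
$\frac{-323715 + \frac{1}{-203277 + 385129}}{K{\left(-374 \right)}} = \frac{-323715 + \frac{1}{-203277 + 385129}}{-448 + \left(-374\right)^{2}} = \frac{-323715 + \frac{1}{181852}}{-448 + 139876} = \frac{-323715 + \frac{1}{181852}}{139428} = \left(- \frac{58868220179}{181852}\right) \frac{1}{139428} = - \frac{58868220179}{25355260656}$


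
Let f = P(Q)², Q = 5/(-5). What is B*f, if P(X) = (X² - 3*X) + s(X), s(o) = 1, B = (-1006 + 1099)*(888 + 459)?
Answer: 3131775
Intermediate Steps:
B = 125271 (B = 93*1347 = 125271)
Q = -1 (Q = 5*(-⅕) = -1)
P(X) = 1 + X² - 3*X (P(X) = (X² - 3*X) + 1 = 1 + X² - 3*X)
f = 25 (f = (1 + (-1)² - 3*(-1))² = (1 + 1 + 3)² = 5² = 25)
B*f = 125271*25 = 3131775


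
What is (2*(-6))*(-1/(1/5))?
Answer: 60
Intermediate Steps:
(2*(-6))*(-1/(1/5)) = -(-12)/1/5 = -(-12)*5 = -12*(-5) = 60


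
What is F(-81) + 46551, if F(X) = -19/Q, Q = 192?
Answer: 8937773/192 ≈ 46551.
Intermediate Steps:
F(X) = -19/192
F(-81) + 46551 = -19/192 + 46551 = 8937773/192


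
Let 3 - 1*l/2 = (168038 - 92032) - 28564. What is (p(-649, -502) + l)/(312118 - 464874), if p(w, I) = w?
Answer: 95527/152756 ≈ 0.62536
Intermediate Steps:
l = -94878 (l = 6 - 2*((168038 - 92032) - 28564) = 6 - 2*(76006 - 28564) = 6 - 2*47442 = 6 - 94884 = -94878)
(p(-649, -502) + l)/(312118 - 464874) = (-649 - 94878)/(312118 - 464874) = -95527/(-152756) = -95527*(-1/152756) = 95527/152756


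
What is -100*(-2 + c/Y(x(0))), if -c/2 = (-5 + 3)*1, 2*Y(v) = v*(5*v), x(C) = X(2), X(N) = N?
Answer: 160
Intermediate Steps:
x(C) = 2
Y(v) = 5*v²/2 (Y(v) = (v*(5*v))/2 = (5*v²)/2 = 5*v²/2)
c = 4 (c = -2*(-5 + 3) = -(-4) = -2*(-2) = 4)
-100*(-2 + c/Y(x(0))) = -100*(-2 + 4/(((5/2)*2²))) = -100*(-2 + 4/(((5/2)*4))) = -100*(-2 + 4/10) = -100*(-2 + 4*(⅒)) = -100*(-2 + ⅖) = -100*(-8/5) = 160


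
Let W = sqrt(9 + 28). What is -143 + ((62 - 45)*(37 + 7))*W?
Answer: -143 + 748*sqrt(37) ≈ 4406.9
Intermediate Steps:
W = sqrt(37) ≈ 6.0828
-143 + ((62 - 45)*(37 + 7))*W = -143 + ((62 - 45)*(37 + 7))*sqrt(37) = -143 + (17*44)*sqrt(37) = -143 + 748*sqrt(37)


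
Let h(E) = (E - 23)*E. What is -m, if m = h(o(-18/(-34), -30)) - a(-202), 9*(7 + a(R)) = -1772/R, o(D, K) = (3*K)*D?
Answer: -885867143/262701 ≈ -3372.1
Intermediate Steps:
o(D, K) = 3*D*K
a(R) = -7 - 1772/(9*R) (a(R) = -7 + (-1772/R)/9 = -7 - 1772/(9*R))
h(E) = E*(-23 + E) (h(E) = (-23 + E)*E = E*(-23 + E))
m = 885867143/262701 (m = (3*(-18/(-34))*(-30))*(-23 + 3*(-18/(-34))*(-30)) - (-7 - 1772/9/(-202)) = (3*(-18*(-1/34))*(-30))*(-23 + 3*(-18*(-1/34))*(-30)) - (-7 - 1772/9*(-1/202)) = (3*(9/17)*(-30))*(-23 + 3*(9/17)*(-30)) - (-7 + 886/909) = -810*(-23 - 810/17)/17 - 1*(-5477/909) = -810/17*(-1201/17) + 5477/909 = 972810/289 + 5477/909 = 885867143/262701 ≈ 3372.1)
-m = -1*885867143/262701 = -885867143/262701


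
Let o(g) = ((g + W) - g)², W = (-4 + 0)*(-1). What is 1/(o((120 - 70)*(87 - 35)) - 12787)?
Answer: -1/12771 ≈ -7.8302e-5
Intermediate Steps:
W = 4 (W = -4*(-1) = 4)
o(g) = 16 (o(g) = ((g + 4) - g)² = ((4 + g) - g)² = 4² = 16)
1/(o((120 - 70)*(87 - 35)) - 12787) = 1/(16 - 12787) = 1/(-12771) = -1/12771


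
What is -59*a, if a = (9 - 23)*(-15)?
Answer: -12390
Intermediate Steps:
a = 210 (a = -14*(-15) = 210)
-59*a = -59*210 = -12390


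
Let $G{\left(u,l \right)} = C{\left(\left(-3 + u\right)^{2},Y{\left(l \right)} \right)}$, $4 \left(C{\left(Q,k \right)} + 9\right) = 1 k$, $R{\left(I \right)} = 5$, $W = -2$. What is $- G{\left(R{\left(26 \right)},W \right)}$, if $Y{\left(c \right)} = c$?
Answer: $\frac{19}{2} \approx 9.5$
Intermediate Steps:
$C{\left(Q,k \right)} = -9 + \frac{k}{4}$ ($C{\left(Q,k \right)} = -9 + \frac{1 k}{4} = -9 + \frac{k}{4}$)
$G{\left(u,l \right)} = -9 + \frac{l}{4}$
$- G{\left(R{\left(26 \right)},W \right)} = - (-9 + \frac{1}{4} \left(-2\right)) = - (-9 - \frac{1}{2}) = \left(-1\right) \left(- \frac{19}{2}\right) = \frac{19}{2}$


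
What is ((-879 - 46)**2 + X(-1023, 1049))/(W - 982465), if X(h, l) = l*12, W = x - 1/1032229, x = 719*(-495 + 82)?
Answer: -896194636777/1320646169349 ≈ -0.67860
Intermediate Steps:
x = -296947 (x = 719*(-413) = -296947)
W = -306517304864/1032229 (W = -296947 - 1/1032229 = -306517304864/1032229 ≈ -2.9695e+5)
X(h, l) = 12*l
((-879 - 46)**2 + X(-1023, 1049))/(W - 982465) = ((-879 - 46)**2 + 12*1049)/(-306517304864/1032229 - 982465) = ((-925)**2 + 12588)/(-1320646169349/1032229) = (855625 + 12588)*(-1032229/1320646169349) = 868213*(-1032229/1320646169349) = -896194636777/1320646169349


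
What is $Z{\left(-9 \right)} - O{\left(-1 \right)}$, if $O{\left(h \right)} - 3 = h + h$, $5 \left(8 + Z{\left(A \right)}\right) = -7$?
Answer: $- \frac{52}{5} \approx -10.4$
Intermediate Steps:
$Z{\left(A \right)} = - \frac{47}{5}$ ($Z{\left(A \right)} = -8 + \frac{1}{5} \left(-7\right) = -8 - \frac{7}{5} = - \frac{47}{5}$)
$O{\left(h \right)} = 3 + 2 h$ ($O{\left(h \right)} = 3 + \left(h + h\right) = 3 + 2 h$)
$Z{\left(-9 \right)} - O{\left(-1 \right)} = - \frac{47}{5} - \left(3 + 2 \left(-1\right)\right) = - \frac{47}{5} - \left(3 - 2\right) = - \frac{47}{5} - 1 = - \frac{52}{5}$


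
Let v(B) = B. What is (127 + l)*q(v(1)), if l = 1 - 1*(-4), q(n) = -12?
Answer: -1584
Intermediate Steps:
l = 5 (l = 1 + 4 = 5)
(127 + l)*q(v(1)) = (127 + 5)*(-12) = 132*(-12) = -1584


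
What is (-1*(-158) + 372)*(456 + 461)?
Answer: 486010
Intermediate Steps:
(-1*(-158) + 372)*(456 + 461) = (158 + 372)*917 = 530*917 = 486010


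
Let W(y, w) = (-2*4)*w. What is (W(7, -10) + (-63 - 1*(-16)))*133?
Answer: 4389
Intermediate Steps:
W(y, w) = -8*w
(W(7, -10) + (-63 - 1*(-16)))*133 = (-8*(-10) + (-63 - 1*(-16)))*133 = (80 + (-63 + 16))*133 = (80 - 47)*133 = 33*133 = 4389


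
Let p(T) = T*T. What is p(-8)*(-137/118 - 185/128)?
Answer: -19683/118 ≈ -166.81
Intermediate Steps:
p(T) = T**2
p(-8)*(-137/118 - 185/128) = (-8)**2*(-137/118 - 185/128) = 64*(-137*1/118 - 185*1/128) = 64*(-137/118 - 185/128) = 64*(-19683/7552) = -19683/118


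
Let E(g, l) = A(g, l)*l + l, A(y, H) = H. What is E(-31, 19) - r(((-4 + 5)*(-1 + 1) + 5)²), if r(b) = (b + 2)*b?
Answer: -295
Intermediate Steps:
E(g, l) = l + l² (E(g, l) = l*l + l = l² + l = l + l²)
r(b) = b*(2 + b) (r(b) = (2 + b)*b = b*(2 + b))
E(-31, 19) - r(((-4 + 5)*(-1 + 1) + 5)²) = 19*(1 + 19) - ((-4 + 5)*(-1 + 1) + 5)²*(2 + ((-4 + 5)*(-1 + 1) + 5)²) = 19*20 - (1*0 + 5)²*(2 + (1*0 + 5)²) = 380 - (0 + 5)²*(2 + (0 + 5)²) = 380 - 5²*(2 + 5²) = 380 - 25*(2 + 25) = 380 - 25*27 = 380 - 1*675 = 380 - 675 = -295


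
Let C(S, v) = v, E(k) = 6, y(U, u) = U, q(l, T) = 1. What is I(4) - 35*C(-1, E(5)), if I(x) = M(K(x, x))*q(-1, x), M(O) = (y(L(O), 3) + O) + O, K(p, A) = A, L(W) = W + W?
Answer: -194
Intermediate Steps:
L(W) = 2*W
M(O) = 4*O (M(O) = (2*O + O) + O = 3*O + O = 4*O)
I(x) = 4*x (I(x) = (4*x)*1 = 4*x)
I(4) - 35*C(-1, E(5)) = 4*4 - 35*6 = 16 - 210 = -194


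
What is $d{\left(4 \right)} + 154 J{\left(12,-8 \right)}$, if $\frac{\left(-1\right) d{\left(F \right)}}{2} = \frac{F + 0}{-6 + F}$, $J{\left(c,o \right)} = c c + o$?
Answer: $20948$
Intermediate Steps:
$J{\left(c,o \right)} = o + c^{2}$ ($J{\left(c,o \right)} = c^{2} + o = o + c^{2}$)
$d{\left(F \right)} = - \frac{2 F}{-6 + F}$ ($d{\left(F \right)} = - 2 \frac{F + 0}{-6 + F} = - 2 \frac{F}{-6 + F} = - \frac{2 F}{-6 + F}$)
$d{\left(4 \right)} + 154 J{\left(12,-8 \right)} = \left(-2\right) 4 \frac{1}{-6 + 4} + 154 \left(-8 + 12^{2}\right) = \left(-2\right) 4 \frac{1}{-2} + 154 \left(-8 + 144\right) = \left(-2\right) 4 \left(- \frac{1}{2}\right) + 154 \cdot 136 = 4 + 20944 = 20948$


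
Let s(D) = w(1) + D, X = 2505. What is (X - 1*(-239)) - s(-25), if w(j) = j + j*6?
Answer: 2762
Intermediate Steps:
w(j) = 7*j (w(j) = j + 6*j = 7*j)
s(D) = 7 + D (s(D) = 7*1 + D = 7 + D)
(X - 1*(-239)) - s(-25) = (2505 - 1*(-239)) - (7 - 25) = (2505 + 239) - 1*(-18) = 2744 + 18 = 2762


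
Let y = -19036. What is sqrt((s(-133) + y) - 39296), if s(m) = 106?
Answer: I*sqrt(58226) ≈ 241.3*I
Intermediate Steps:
sqrt((s(-133) + y) - 39296) = sqrt((106 - 19036) - 39296) = sqrt(-18930 - 39296) = sqrt(-58226) = I*sqrt(58226)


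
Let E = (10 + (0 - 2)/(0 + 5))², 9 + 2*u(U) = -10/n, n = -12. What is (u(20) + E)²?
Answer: 698174929/90000 ≈ 7757.5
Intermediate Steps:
u(U) = -49/12 (u(U) = -9/2 + (-10/(-12))/2 = -9/2 + (-10*(-1/12))/2 = -9/2 + (½)*(⅚) = -9/2 + 5/12 = -49/12)
E = 2304/25 (E = (10 - 2/5)² = (10 - 2*⅕)² = (10 - ⅖)² = (48/5)² = 2304/25 ≈ 92.160)
(u(20) + E)² = (-49/12 + 2304/25)² = (26423/300)² = 698174929/90000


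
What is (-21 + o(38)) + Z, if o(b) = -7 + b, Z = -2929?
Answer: -2919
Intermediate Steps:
(-21 + o(38)) + Z = (-21 + (-7 + 38)) - 2929 = (-21 + 31) - 2929 = 10 - 2929 = -2919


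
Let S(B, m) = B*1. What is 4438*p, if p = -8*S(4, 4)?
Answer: -142016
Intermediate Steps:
S(B, m) = B
p = -32 (p = -8*4 = -32)
4438*p = 4438*(-32) = -142016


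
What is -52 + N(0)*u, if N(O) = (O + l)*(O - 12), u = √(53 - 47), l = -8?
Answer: -52 + 96*√6 ≈ 183.15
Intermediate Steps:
u = √6 ≈ 2.4495
N(O) = (-12 + O)*(-8 + O) (N(O) = (O - 8)*(O - 12) = (-8 + O)*(-12 + O) = (-12 + O)*(-8 + O))
-52 + N(0)*u = -52 + (96 + 0² - 20*0)*√6 = -52 + (96 + 0 + 0)*√6 = -52 + 96*√6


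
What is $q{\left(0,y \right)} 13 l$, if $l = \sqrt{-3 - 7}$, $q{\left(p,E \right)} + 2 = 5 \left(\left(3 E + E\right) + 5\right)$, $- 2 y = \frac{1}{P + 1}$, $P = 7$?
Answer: $\frac{1131 i \sqrt{10}}{4} \approx 894.13 i$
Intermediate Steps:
$y = - \frac{1}{16}$ ($y = - \frac{1}{2 \left(7 + 1\right)} = - \frac{1}{2 \cdot 8} = \left(- \frac{1}{2}\right) \frac{1}{8} = - \frac{1}{16} \approx -0.0625$)
$q{\left(p,E \right)} = 23 + 20 E$ ($q{\left(p,E \right)} = -2 + 5 \left(\left(3 E + E\right) + 5\right) = -2 + 5 \left(4 E + 5\right) = -2 + 5 \left(5 + 4 E\right) = -2 + \left(25 + 20 E\right) = 23 + 20 E$)
$l = i \sqrt{10}$ ($l = \sqrt{-10} = i \sqrt{10} \approx 3.1623 i$)
$q{\left(0,y \right)} 13 l = \left(23 + 20 \left(- \frac{1}{16}\right)\right) 13 i \sqrt{10} = \left(23 - \frac{5}{4}\right) 13 i \sqrt{10} = \frac{87}{4} \cdot 13 i \sqrt{10} = \frac{1131 i \sqrt{10}}{4}$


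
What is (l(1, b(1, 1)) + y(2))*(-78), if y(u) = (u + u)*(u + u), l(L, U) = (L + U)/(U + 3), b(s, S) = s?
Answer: -1287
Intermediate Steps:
l(L, U) = (L + U)/(3 + U)
y(u) = 4*u**2 (y(u) = (2*u)*(2*u) = 4*u**2)
(l(1, b(1, 1)) + y(2))*(-78) = ((1 + 1)/(3 + 1) + 4*2**2)*(-78) = (2/4 + 4*4)*(-78) = ((1/4)*2 + 16)*(-78) = (1/2 + 16)*(-78) = (33/2)*(-78) = -1287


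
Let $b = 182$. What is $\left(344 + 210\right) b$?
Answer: $100828$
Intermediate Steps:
$\left(344 + 210\right) b = \left(344 + 210\right) 182 = 554 \cdot 182 = 100828$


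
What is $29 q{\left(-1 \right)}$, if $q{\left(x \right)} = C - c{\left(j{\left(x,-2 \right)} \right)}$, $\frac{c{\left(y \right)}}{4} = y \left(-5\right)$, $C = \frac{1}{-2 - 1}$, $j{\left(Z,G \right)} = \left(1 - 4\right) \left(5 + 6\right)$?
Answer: $- \frac{57449}{3} \approx -19150.0$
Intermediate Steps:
$j{\left(Z,G \right)} = -33$ ($j{\left(Z,G \right)} = \left(-3\right) 11 = -33$)
$C = - \frac{1}{3}$ ($C = \frac{1}{-3} = - \frac{1}{3} \approx -0.33333$)
$c{\left(y \right)} = - 20 y$ ($c{\left(y \right)} = 4 y \left(-5\right) = 4 \left(- 5 y\right) = - 20 y$)
$q{\left(x \right)} = - \frac{1981}{3}$ ($q{\left(x \right)} = - \frac{1}{3} - \left(-20\right) \left(-33\right) = - \frac{1}{3} - 660 = - \frac{1981}{3}$)
$29 q{\left(-1 \right)} = 29 \left(- \frac{1981}{3}\right) = - \frac{57449}{3}$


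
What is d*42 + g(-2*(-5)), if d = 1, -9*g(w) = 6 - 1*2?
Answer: 374/9 ≈ 41.556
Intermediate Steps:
g(w) = -4/9 (g(w) = -(6 - 1*2)/9 = -(6 - 2)/9 = -⅑*4 = -4/9)
d*42 + g(-2*(-5)) = 1*42 - 4/9 = 42 - 4/9 = 374/9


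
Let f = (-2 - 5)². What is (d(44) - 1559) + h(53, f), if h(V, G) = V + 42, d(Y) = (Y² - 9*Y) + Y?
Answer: 120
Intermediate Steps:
f = 49 (f = (-7)² = 49)
d(Y) = Y² - 8*Y
h(V, G) = 42 + V
(d(44) - 1559) + h(53, f) = (44*(-8 + 44) - 1559) + (42 + 53) = (44*36 - 1559) + 95 = (1584 - 1559) + 95 = 25 + 95 = 120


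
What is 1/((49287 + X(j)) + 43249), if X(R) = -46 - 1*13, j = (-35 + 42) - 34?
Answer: 1/92477 ≈ 1.0813e-5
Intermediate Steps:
j = -27 (j = 7 - 34 = -27)
X(R) = -59 (X(R) = -46 - 13 = -59)
1/((49287 + X(j)) + 43249) = 1/((49287 - 59) + 43249) = 1/(49228 + 43249) = 1/92477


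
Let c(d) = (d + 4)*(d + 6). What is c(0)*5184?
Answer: 124416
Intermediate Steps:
c(d) = (4 + d)*(6 + d)
c(0)*5184 = (24 + 0² + 10*0)*5184 = (24 + 0 + 0)*5184 = 24*5184 = 124416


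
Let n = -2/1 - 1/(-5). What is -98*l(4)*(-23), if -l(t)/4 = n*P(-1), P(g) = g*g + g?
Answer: 0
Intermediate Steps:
n = -9/5 (n = -2*1 - 1*(-⅕) = -2 + ⅕ = -9/5 ≈ -1.8000)
P(g) = g + g² (P(g) = g² + g = g + g²)
l(t) = 0 (l(t) = -(-36)*(-(1 - 1))/5 = -(-36)*(-1*0)/5 = -(-36)*0/5 = -4*0 = 0)
-98*l(4)*(-23) = -98*0*(-23) = 0*(-23) = 0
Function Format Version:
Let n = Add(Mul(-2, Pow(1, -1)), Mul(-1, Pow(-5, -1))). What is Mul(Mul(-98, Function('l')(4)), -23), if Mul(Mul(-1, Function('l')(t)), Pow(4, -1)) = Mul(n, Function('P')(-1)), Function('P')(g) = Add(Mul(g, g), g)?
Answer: 0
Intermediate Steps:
n = Rational(-9, 5) (n = Add(Mul(-2, 1), Mul(-1, Rational(-1, 5))) = Add(-2, Rational(1, 5)) = Rational(-9, 5) ≈ -1.8000)
Function('P')(g) = Add(g, Pow(g, 2)) (Function('P')(g) = Add(Pow(g, 2), g) = Add(g, Pow(g, 2)))
Function('l')(t) = 0 (Function('l')(t) = Mul(-4, Mul(Rational(-9, 5), Mul(-1, Add(1, -1)))) = Mul(-4, Mul(Rational(-9, 5), Mul(-1, 0))) = Mul(-4, Mul(Rational(-9, 5), 0)) = Mul(-4, 0) = 0)
Mul(Mul(-98, Function('l')(4)), -23) = Mul(Mul(-98, 0), -23) = Mul(0, -23) = 0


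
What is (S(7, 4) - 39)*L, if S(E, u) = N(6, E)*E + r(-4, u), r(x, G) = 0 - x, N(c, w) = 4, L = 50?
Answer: -350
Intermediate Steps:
r(x, G) = -x
S(E, u) = 4 + 4*E (S(E, u) = 4*E - 1*(-4) = 4*E + 4 = 4 + 4*E)
(S(7, 4) - 39)*L = ((4 + 4*7) - 39)*50 = ((4 + 28) - 39)*50 = (32 - 39)*50 = -7*50 = -350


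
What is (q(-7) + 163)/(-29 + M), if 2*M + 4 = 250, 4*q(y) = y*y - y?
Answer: 177/94 ≈ 1.8830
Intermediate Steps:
q(y) = -y/4 + y²/4 (q(y) = (y*y - y)/4 = (y² - y)/4 = -y/4 + y²/4)
M = 123 (M = -2 + (½)*250 = -2 + 125 = 123)
(q(-7) + 163)/(-29 + M) = ((¼)*(-7)*(-1 - 7) + 163)/(-29 + 123) = ((¼)*(-7)*(-8) + 163)/94 = (14 + 163)*(1/94) = 177*(1/94) = 177/94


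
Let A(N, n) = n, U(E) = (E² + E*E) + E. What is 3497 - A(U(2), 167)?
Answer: 3330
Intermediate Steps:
U(E) = E + 2*E² (U(E) = (E² + E²) + E = 2*E² + E = E + 2*E²)
3497 - A(U(2), 167) = 3497 - 1*167 = 3497 - 167 = 3330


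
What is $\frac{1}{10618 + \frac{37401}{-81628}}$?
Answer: $\frac{81628}{866688703} \approx 9.4184 \cdot 10^{-5}$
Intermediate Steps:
$\frac{1}{10618 + \frac{37401}{-81628}} = \frac{1}{10618 + 37401 \left(- \frac{1}{81628}\right)} = \frac{1}{10618 - \frac{37401}{81628}} = \frac{1}{\frac{866688703}{81628}} = \frac{81628}{866688703}$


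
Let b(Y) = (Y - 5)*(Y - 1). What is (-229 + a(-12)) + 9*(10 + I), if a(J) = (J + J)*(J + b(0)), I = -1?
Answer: 20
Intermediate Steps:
b(Y) = (-1 + Y)*(-5 + Y) (b(Y) = (-5 + Y)*(-1 + Y) = (-1 + Y)*(-5 + Y))
a(J) = 2*J*(5 + J) (a(J) = (J + J)*(J + (5 + 0² - 6*0)) = (2*J)*(J + (5 + 0 + 0)) = (2*J)*(J + 5) = (2*J)*(5 + J) = 2*J*(5 + J))
(-229 + a(-12)) + 9*(10 + I) = (-229 + 2*(-12)*(5 - 12)) + 9*(10 - 1) = (-229 + 2*(-12)*(-7)) + 9*9 = (-229 + 168) + 81 = -61 + 81 = 20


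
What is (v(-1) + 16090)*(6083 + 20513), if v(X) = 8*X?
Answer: 427716872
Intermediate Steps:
(v(-1) + 16090)*(6083 + 20513) = (8*(-1) + 16090)*(6083 + 20513) = (-8 + 16090)*26596 = 16082*26596 = 427716872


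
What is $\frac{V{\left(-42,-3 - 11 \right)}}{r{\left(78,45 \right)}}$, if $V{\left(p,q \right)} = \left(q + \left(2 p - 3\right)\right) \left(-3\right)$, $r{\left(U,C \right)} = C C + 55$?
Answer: $\frac{303}{2080} \approx 0.14567$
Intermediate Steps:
$r{\left(U,C \right)} = 55 + C^{2}$ ($r{\left(U,C \right)} = C^{2} + 55 = 55 + C^{2}$)
$V{\left(p,q \right)} = 9 - 6 p - 3 q$ ($V{\left(p,q \right)} = \left(q + \left(-3 + 2 p\right)\right) \left(-3\right) = \left(-3 + q + 2 p\right) \left(-3\right) = 9 - 6 p - 3 q$)
$\frac{V{\left(-42,-3 - 11 \right)}}{r{\left(78,45 \right)}} = \frac{9 - -252 - 3 \left(-3 - 11\right)}{55 + 45^{2}} = \frac{9 + 252 - -42}{55 + 2025} = \frac{9 + 252 + 42}{2080} = 303 \cdot \frac{1}{2080} = \frac{303}{2080}$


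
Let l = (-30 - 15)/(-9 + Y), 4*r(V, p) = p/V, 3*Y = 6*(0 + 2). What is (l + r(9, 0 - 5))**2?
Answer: 101761/1296 ≈ 78.519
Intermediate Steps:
Y = 4 (Y = (6*(0 + 2))/3 = (6*2)/3 = (1/3)*12 = 4)
r(V, p) = p/(4*V) (r(V, p) = (p/V)/4 = p/(4*V))
l = 9 (l = (-30 - 15)/(-9 + 4) = -45/(-5) = -45*(-1/5) = 9)
(l + r(9, 0 - 5))**2 = (9 + (1/4)*(0 - 5)/9)**2 = (9 + (1/4)*(-5)*(1/9))**2 = (9 - 5/36)**2 = (319/36)**2 = 101761/1296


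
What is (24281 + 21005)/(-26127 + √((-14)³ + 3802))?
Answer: -1183187322/682619071 - 1041578*√2/682619071 ≈ -1.7355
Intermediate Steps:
(24281 + 21005)/(-26127 + √((-14)³ + 3802)) = 45286/(-26127 + √(-2744 + 3802)) = 45286/(-26127 + √1058) = 45286/(-26127 + 23*√2)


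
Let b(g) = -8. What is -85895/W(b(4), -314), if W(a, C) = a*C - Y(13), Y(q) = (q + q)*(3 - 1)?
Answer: -419/12 ≈ -34.917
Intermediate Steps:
Y(q) = 4*q (Y(q) = (2*q)*2 = 4*q)
W(a, C) = -52 + C*a (W(a, C) = a*C - 4*13 = C*a - 1*52 = C*a - 52 = -52 + C*a)
-85895/W(b(4), -314) = -85895/(-52 - 314*(-8)) = -85895/(-52 + 2512) = -85895/2460 = -85895*1/2460 = -419/12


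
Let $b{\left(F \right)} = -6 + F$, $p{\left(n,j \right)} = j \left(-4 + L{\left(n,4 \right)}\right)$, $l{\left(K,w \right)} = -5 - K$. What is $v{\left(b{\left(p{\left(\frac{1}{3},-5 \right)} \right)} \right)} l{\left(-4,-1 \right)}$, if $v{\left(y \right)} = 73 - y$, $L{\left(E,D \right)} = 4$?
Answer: $-79$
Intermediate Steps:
$p{\left(n,j \right)} = 0$ ($p{\left(n,j \right)} = j \left(-4 + 4\right) = j 0 = 0$)
$v{\left(b{\left(p{\left(\frac{1}{3},-5 \right)} \right)} \right)} l{\left(-4,-1 \right)} = \left(73 - \left(-6 + 0\right)\right) \left(-5 - -4\right) = \left(73 - -6\right) \left(-5 + 4\right) = \left(73 + 6\right) \left(-1\right) = 79 \left(-1\right) = -79$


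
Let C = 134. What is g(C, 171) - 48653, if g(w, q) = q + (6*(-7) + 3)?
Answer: -48521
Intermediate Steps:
g(w, q) = -39 + q (g(w, q) = q + (-42 + 3) = q - 39 = -39 + q)
g(C, 171) - 48653 = (-39 + 171) - 48653 = 132 - 48653 = -48521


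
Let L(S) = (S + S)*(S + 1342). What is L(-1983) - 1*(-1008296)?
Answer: 3550502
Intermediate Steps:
L(S) = 2*S*(1342 + S) (L(S) = (2*S)*(1342 + S) = 2*S*(1342 + S))
L(-1983) - 1*(-1008296) = 2*(-1983)*(1342 - 1983) - 1*(-1008296) = 2*(-1983)*(-641) + 1008296 = 2542206 + 1008296 = 3550502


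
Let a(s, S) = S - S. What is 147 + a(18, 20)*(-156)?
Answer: 147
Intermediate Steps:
a(s, S) = 0
147 + a(18, 20)*(-156) = 147 + 0*(-156) = 147 + 0 = 147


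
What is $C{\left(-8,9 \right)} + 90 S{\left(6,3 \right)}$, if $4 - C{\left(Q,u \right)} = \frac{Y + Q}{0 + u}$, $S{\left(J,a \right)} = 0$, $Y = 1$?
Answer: $\frac{43}{9} \approx 4.7778$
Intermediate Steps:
$C{\left(Q,u \right)} = 4 - \frac{1 + Q}{u}$ ($C{\left(Q,u \right)} = 4 - \frac{1 + Q}{0 + u} = 4 - \frac{1 + Q}{u}$)
$C{\left(-8,9 \right)} + 90 S{\left(6,3 \right)} = \frac{-1 - -8 + 4 \cdot 9}{9} + 90 \cdot 0 = \frac{-1 + 8 + 36}{9} + 0 = \frac{1}{9} \cdot 43 + 0 = \frac{43}{9} + 0 = \frac{43}{9}$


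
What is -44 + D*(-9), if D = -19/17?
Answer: -577/17 ≈ -33.941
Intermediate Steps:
D = -19/17 (D = -19*1/17 = -19/17 ≈ -1.1176)
-44 + D*(-9) = -44 - 19/17*(-9) = -44 + 171/17 = -577/17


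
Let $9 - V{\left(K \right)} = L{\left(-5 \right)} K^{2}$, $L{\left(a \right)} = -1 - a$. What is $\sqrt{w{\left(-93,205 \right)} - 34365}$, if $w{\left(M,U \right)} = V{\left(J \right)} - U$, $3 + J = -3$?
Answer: $i \sqrt{34705} \approx 186.29 i$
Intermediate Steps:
$J = -6$ ($J = -3 - 3 = -6$)
$V{\left(K \right)} = 9 - 4 K^{2}$ ($V{\left(K \right)} = 9 - \left(-1 - -5\right) K^{2} = 9 - \left(-1 + 5\right) K^{2} = 9 - 4 K^{2}$)
$w{\left(M,U \right)} = -135 - U$ ($w{\left(M,U \right)} = \left(9 - 4 \left(-6\right)^{2}\right) - U = \left(9 - 144\right) - U = -135 - U$)
$\sqrt{w{\left(-93,205 \right)} - 34365} = \sqrt{\left(-135 - 205\right) - 34365} = \sqrt{-340 - 34365} = \sqrt{-34705} = i \sqrt{34705}$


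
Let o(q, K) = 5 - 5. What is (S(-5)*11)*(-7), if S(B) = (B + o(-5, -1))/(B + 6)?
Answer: 385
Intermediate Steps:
o(q, K) = 0
S(B) = B/(6 + B) (S(B) = (B + 0)/(B + 6) = B/(6 + B))
(S(-5)*11)*(-7) = (-5/(6 - 5)*11)*(-7) = (-5/1*11)*(-7) = (-5*1*11)*(-7) = -5*11*(-7) = -55*(-7) = 385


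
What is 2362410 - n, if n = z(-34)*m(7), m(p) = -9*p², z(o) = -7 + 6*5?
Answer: 2372553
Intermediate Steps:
z(o) = 23 (z(o) = -7 + 30 = 23)
n = -10143 (n = 23*(-9*7²) = 23*(-9*49) = 23*(-441) = -10143)
2362410 - n = 2362410 - 1*(-10143) = 2362410 + 10143 = 2372553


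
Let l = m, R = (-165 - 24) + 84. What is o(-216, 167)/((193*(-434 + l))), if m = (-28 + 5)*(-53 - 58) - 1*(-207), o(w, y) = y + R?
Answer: 31/224459 ≈ 0.00013811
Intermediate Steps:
R = -105 (R = -189 + 84 = -105)
o(w, y) = -105 + y (o(w, y) = y - 105 = -105 + y)
m = 2760 (m = -23*(-111) + 207 = 2553 + 207 = 2760)
l = 2760
o(-216, 167)/((193*(-434 + l))) = (-105 + 167)/((193*(-434 + 2760))) = 62/((193*2326)) = 62/448918 = 62*(1/448918) = 31/224459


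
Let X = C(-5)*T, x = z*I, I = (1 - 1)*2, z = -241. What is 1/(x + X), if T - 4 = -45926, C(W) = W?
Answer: 1/229610 ≈ 4.3552e-6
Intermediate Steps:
T = -45922 (T = 4 - 45926 = -45922)
I = 0 (I = 0*2 = 0)
x = 0 (x = -241*0 = 0)
X = 229610 (X = -5*(-45922) = 229610)
1/(x + X) = 1/(0 + 229610) = 1/229610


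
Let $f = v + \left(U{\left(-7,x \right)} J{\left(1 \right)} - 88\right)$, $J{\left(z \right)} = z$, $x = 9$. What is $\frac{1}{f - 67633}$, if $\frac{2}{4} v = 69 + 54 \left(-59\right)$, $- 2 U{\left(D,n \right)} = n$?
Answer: $- \frac{2}{147919} \approx -1.3521 \cdot 10^{-5}$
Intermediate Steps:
$U{\left(D,n \right)} = - \frac{n}{2}$
$v = -6234$ ($v = 2 \left(69 + 54 \left(-59\right)\right) = 2 \left(69 - 3186\right) = 2 \left(-3117\right) = -6234$)
$f = - \frac{12653}{2}$ ($f = -6234 - \left(88 - \left(- \frac{1}{2}\right) 9 \cdot 1\right) = -6234 - \frac{185}{2} = - \frac{12653}{2} \approx -6326.5$)
$\frac{1}{f - 67633} = \frac{1}{- \frac{12653}{2} - 67633} = \frac{1}{- \frac{147919}{2}} = - \frac{2}{147919}$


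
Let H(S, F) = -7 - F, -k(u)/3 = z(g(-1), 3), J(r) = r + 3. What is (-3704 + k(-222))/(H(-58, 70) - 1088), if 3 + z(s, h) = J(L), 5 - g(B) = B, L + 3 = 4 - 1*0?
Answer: 3707/1165 ≈ 3.1820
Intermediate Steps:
L = 1 (L = -3 + (4 - 1*0) = -3 + (4 + 0) = -3 + 4 = 1)
g(B) = 5 - B
J(r) = 3 + r
z(s, h) = 1 (z(s, h) = -3 + (3 + 1) = -3 + 4 = 1)
k(u) = -3 (k(u) = -3*1 = -3)
(-3704 + k(-222))/(H(-58, 70) - 1088) = (-3704 - 3)/((-7 - 1*70) - 1088) = -3707/((-7 - 70) - 1088) = -3707/(-77 - 1088) = -3707/(-1165) = -3707*(-1/1165) = 3707/1165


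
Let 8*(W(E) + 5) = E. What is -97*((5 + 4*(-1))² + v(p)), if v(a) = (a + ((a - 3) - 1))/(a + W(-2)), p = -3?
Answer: -7081/33 ≈ -214.58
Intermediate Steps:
W(E) = -5 + E/8
v(a) = (-4 + 2*a)/(-21/4 + a) (v(a) = (a + ((a - 3) - 1))/(a + (-5 + (⅛)*(-2))) = (a + ((-3 + a) - 1))/(a + (-5 - ¼)) = (a + (-4 + a))/(a - 21/4) = (-4 + 2*a)/(-21/4 + a))
-97*((5 + 4*(-1))² + v(p)) = -97*((5 + 4*(-1))² + 8*(-2 - 3)/(-21 + 4*(-3))) = -97*((5 - 4)² + 8*(-5)/(-21 - 12)) = -97*(1² + 8*(-5)/(-33)) = -97*(1 + 8*(-1/33)*(-5)) = -97*(1 + 40/33) = -97*73/33 = -7081/33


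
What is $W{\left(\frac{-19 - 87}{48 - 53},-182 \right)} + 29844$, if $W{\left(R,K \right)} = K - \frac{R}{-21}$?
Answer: $\frac{3114616}{105} \approx 29663.0$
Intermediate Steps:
$W{\left(R,K \right)} = K + \frac{R}{21}$ ($W{\left(R,K \right)} = K - R \left(- \frac{1}{21}\right) = K - - \frac{R}{21} = K + \frac{R}{21}$)
$W{\left(\frac{-19 - 87}{48 - 53},-182 \right)} + 29844 = \left(-182 + \frac{\left(-19 - 87\right) \frac{1}{48 - 53}}{21}\right) + 29844 = \left(-182 + \frac{\left(-106\right) \frac{1}{-5}}{21}\right) + 29844 = \left(-182 + \frac{\left(-106\right) \left(- \frac{1}{5}\right)}{21}\right) + 29844 = \left(-182 + \frac{1}{21} \cdot \frac{106}{5}\right) + 29844 = \left(-182 + \frac{106}{105}\right) + 29844 = - \frac{19004}{105} + 29844 = \frac{3114616}{105}$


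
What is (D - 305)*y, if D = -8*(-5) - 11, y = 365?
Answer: -100740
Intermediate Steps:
D = 29 (D = 40 - 11 = 29)
(D - 305)*y = (29 - 305)*365 = -276*365 = -100740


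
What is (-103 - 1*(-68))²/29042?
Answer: 1225/29042 ≈ 0.042180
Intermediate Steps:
(-103 - 1*(-68))²/29042 = (-103 + 68)²*(1/29042) = (-35)²*(1/29042) = 1225*(1/29042) = 1225/29042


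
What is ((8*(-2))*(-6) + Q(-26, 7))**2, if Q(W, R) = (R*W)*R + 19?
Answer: 1343281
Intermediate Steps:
Q(W, R) = 19 + W*R**2 (Q(W, R) = W*R**2 + 19 = 19 + W*R**2)
((8*(-2))*(-6) + Q(-26, 7))**2 = ((8*(-2))*(-6) + (19 - 26*7**2))**2 = (-16*(-6) + (19 - 26*49))**2 = (96 + (19 - 1274))**2 = (96 - 1255)**2 = (-1159)**2 = 1343281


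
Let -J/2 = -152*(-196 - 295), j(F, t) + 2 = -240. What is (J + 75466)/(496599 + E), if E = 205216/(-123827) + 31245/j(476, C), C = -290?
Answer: -201040068812/1352475776489 ≈ -0.14865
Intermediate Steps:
j(F, t) = -242 (j(F, t) = -2 - 240 = -242)
E = -356239717/2724194 (E = 205216/(-123827) + 31245/(-242) = 205216*(-1/123827) + 31245*(-1/242) = -18656/11257 - 31245/242 = -356239717/2724194 ≈ -130.77)
J = -149264 (J = -(-304)*(-196 - 295) = -(-304)*(-491) = -2*74632 = -149264)
(J + 75466)/(496599 + E) = (-149264 + 75466)/(496599 - 356239717/2724194) = -73798/1352475776489/2724194 = -73798*2724194/1352475776489 = -201040068812/1352475776489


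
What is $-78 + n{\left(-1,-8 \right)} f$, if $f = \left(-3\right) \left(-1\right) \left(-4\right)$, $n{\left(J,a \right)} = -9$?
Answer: $30$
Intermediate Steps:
$f = -12$ ($f = 3 \left(-4\right) = -12$)
$-78 + n{\left(-1,-8 \right)} f = -78 - -108 = -78 + 108 = 30$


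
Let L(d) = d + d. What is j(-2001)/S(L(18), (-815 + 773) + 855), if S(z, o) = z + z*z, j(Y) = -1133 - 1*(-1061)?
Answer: -2/37 ≈ -0.054054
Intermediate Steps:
j(Y) = -72 (j(Y) = -1133 + 1061 = -72)
L(d) = 2*d
S(z, o) = z + z**2
j(-2001)/S(L(18), (-815 + 773) + 855) = -72*1/(36*(1 + 2*18)) = -72*1/(36*(1 + 36)) = -72/(36*37) = -72/1332 = -72*1/1332 = -2/37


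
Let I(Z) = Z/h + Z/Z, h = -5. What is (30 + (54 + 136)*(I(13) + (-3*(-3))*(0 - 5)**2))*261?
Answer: 11086236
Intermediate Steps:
I(Z) = 1 - Z/5 (I(Z) = Z/(-5) + Z/Z = Z*(-1/5) + 1 = -Z/5 + 1 = 1 - Z/5)
(30 + (54 + 136)*(I(13) + (-3*(-3))*(0 - 5)**2))*261 = (30 + (54 + 136)*((1 - 1/5*13) + (-3*(-3))*(0 - 5)**2))*261 = (30 + 190*((1 - 13/5) + 9*(-5)**2))*261 = (30 + 190*(-8/5 + 9*25))*261 = (30 + 190*(-8/5 + 225))*261 = (30 + 190*(1117/5))*261 = (30 + 42446)*261 = 42476*261 = 11086236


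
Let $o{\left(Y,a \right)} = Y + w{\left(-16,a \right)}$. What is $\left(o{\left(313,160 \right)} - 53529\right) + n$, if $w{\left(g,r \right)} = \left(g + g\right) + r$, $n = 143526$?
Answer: $90438$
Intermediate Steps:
$w{\left(g,r \right)} = r + 2 g$ ($w{\left(g,r \right)} = 2 g + r = r + 2 g$)
$o{\left(Y,a \right)} = -32 + Y + a$ ($o{\left(Y,a \right)} = Y + \left(a + 2 \left(-16\right)\right) = Y + \left(a - 32\right) = Y + \left(-32 + a\right) = -32 + Y + a$)
$\left(o{\left(313,160 \right)} - 53529\right) + n = \left(\left(-32 + 313 + 160\right) - 53529\right) + 143526 = \left(441 - 53529\right) + 143526 = -53088 + 143526 = 90438$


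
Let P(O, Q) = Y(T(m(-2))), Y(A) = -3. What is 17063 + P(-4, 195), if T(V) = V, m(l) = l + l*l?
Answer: 17060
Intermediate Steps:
m(l) = l + l²
P(O, Q) = -3
17063 + P(-4, 195) = 17063 - 3 = 17060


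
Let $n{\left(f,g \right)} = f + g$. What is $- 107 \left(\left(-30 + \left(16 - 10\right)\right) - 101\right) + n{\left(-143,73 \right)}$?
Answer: $13305$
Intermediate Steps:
$- 107 \left(\left(-30 + \left(16 - 10\right)\right) - 101\right) + n{\left(-143,73 \right)} = - 107 \left(\left(-30 + \left(16 - 10\right)\right) - 101\right) + \left(-143 + 73\right) = - 107 \left(\left(-30 + 6\right) - 101\right) - 70 = - 107 \left(-24 - 101\right) - 70 = \left(-107\right) \left(-125\right) - 70 = 13375 - 70 = 13305$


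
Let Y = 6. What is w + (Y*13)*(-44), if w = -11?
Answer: -3443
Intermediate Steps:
w + (Y*13)*(-44) = -11 + (6*13)*(-44) = -11 + 78*(-44) = -11 - 3432 = -3443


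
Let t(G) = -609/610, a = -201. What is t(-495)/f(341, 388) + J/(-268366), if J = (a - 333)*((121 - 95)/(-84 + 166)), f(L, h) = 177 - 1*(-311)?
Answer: -2317168047/1637687413040 ≈ -0.0014149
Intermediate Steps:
f(L, h) = 488 (f(L, h) = 177 + 311 = 488)
J = -6942/41 (J = (-201 - 333)*((121 - 95)/(-84 + 166)) = -13884/82 = -534*13/41 = -6942/41 ≈ -169.32)
t(G) = -609/610 (t(G) = -609*1/610 = -609/610)
t(-495)/f(341, 388) + J/(-268366) = -609/610/488 - 6942/41/(-268366) = -609/610*1/488 - 6942/41*(-1/268366) = -609/297680 + 3471/5501503 = -2317168047/1637687413040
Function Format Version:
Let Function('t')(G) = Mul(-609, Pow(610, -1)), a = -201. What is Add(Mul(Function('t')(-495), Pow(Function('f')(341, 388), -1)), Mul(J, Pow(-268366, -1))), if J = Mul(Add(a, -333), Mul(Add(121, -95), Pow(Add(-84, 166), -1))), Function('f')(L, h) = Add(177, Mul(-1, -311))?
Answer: Rational(-2317168047, 1637687413040) ≈ -0.0014149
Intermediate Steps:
Function('f')(L, h) = 488 (Function('f')(L, h) = Add(177, 311) = 488)
J = Rational(-6942, 41) (J = Mul(Add(-201, -333), Mul(Add(121, -95), Pow(Add(-84, 166), -1))) = Mul(-534, Mul(26, Pow(82, -1))) = Mul(-534, Mul(26, Rational(1, 82))) = Mul(-534, Rational(13, 41)) = Rational(-6942, 41) ≈ -169.32)
Function('t')(G) = Rational(-609, 610) (Function('t')(G) = Mul(-609, Rational(1, 610)) = Rational(-609, 610))
Add(Mul(Function('t')(-495), Pow(Function('f')(341, 388), -1)), Mul(J, Pow(-268366, -1))) = Add(Mul(Rational(-609, 610), Pow(488, -1)), Mul(Rational(-6942, 41), Pow(-268366, -1))) = Add(Mul(Rational(-609, 610), Rational(1, 488)), Mul(Rational(-6942, 41), Rational(-1, 268366))) = Add(Rational(-609, 297680), Rational(3471, 5501503)) = Rational(-2317168047, 1637687413040)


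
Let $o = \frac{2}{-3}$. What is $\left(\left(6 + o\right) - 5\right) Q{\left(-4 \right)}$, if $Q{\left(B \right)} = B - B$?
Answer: $0$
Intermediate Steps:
$o = - \frac{2}{3}$ ($o = 2 \left(- \frac{1}{3}\right) = - \frac{2}{3} \approx -0.66667$)
$Q{\left(B \right)} = 0$
$\left(\left(6 + o\right) - 5\right) Q{\left(-4 \right)} = \left(\left(6 - \frac{2}{3}\right) - 5\right) 0 = \left(\frac{16}{3} - 5\right) 0 = \frac{1}{3} \cdot 0 = 0$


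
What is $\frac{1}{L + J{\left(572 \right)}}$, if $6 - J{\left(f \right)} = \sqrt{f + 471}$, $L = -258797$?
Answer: $- \frac{258791}{66972780638} + \frac{\sqrt{1043}}{66972780638} \approx -3.8636 \cdot 10^{-6}$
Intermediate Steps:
$J{\left(f \right)} = 6 - \sqrt{471 + f}$ ($J{\left(f \right)} = 6 - \sqrt{f + 471} = 6 - \sqrt{471 + f}$)
$\frac{1}{L + J{\left(572 \right)}} = \frac{1}{-258797 + \left(6 - \sqrt{471 + 572}\right)} = \frac{1}{-258797 + \left(6 - \sqrt{1043}\right)} = \frac{1}{-258791 - \sqrt{1043}}$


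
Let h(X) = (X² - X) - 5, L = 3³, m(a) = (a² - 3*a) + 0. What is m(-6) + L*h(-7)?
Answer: 1431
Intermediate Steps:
m(a) = a² - 3*a
L = 27
h(X) = -5 + X² - X
m(-6) + L*h(-7) = -6*(-3 - 6) + 27*(-5 + (-7)² - 1*(-7)) = -6*(-9) + 27*(-5 + 49 + 7) = 54 + 27*51 = 54 + 1377 = 1431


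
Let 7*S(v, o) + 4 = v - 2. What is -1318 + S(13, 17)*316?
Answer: -1002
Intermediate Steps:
S(v, o) = -6/7 + v/7 (S(v, o) = -4/7 + (v - 2)/7 = -4/7 + (-2 + v)/7 = -4/7 + (-2/7 + v/7) = -6/7 + v/7)
-1318 + S(13, 17)*316 = -1318 + (-6/7 + (⅐)*13)*316 = -1318 + (-6/7 + 13/7)*316 = -1318 + 1*316 = -1318 + 316 = -1002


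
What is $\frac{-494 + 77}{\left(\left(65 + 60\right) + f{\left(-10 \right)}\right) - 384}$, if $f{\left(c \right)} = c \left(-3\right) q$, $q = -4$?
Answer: $\frac{417}{379} \approx 1.1003$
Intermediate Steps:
$f{\left(c \right)} = 12 c$ ($f{\left(c \right)} = c \left(-3\right) \left(-4\right) = - 3 c \left(-4\right) = 12 c$)
$\frac{-494 + 77}{\left(\left(65 + 60\right) + f{\left(-10 \right)}\right) - 384} = \frac{-494 + 77}{\left(\left(65 + 60\right) + 12 \left(-10\right)\right) - 384} = - \frac{417}{\left(125 - 120\right) - 384} = - \frac{417}{5 - 384} = - \frac{417}{-379} = \left(-417\right) \left(- \frac{1}{379}\right) = \frac{417}{379}$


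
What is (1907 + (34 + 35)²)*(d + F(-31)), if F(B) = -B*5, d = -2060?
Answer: -12702540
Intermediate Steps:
F(B) = -5*B
(1907 + (34 + 35)²)*(d + F(-31)) = (1907 + (34 + 35)²)*(-2060 - 5*(-31)) = (1907 + 69²)*(-2060 + 155) = (1907 + 4761)*(-1905) = 6668*(-1905) = -12702540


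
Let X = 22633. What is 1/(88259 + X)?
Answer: 1/110892 ≈ 9.0178e-6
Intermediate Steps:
1/(88259 + X) = 1/(88259 + 22633) = 1/110892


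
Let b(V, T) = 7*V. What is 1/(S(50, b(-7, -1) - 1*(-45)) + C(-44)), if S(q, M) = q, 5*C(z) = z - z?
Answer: 1/50 ≈ 0.020000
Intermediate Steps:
C(z) = 0 (C(z) = (z - z)/5 = (1/5)*0 = 0)
1/(S(50, b(-7, -1) - 1*(-45)) + C(-44)) = 1/(50 + 0) = 1/50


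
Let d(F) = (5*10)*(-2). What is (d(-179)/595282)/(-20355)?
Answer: 10/1211696511 ≈ 8.2529e-9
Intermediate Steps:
d(F) = -100 (d(F) = 50*(-2) = -100)
(d(-179)/595282)/(-20355) = -100/595282/(-20355) = -100*1/595282*(-1/20355) = -50/297641*(-1/20355) = 10/1211696511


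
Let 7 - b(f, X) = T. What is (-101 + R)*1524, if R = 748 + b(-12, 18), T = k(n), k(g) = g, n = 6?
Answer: 987552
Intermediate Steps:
T = 6
b(f, X) = 1 (b(f, X) = 7 - 1*6 = 7 - 6 = 1)
R = 749 (R = 748 + 1 = 749)
(-101 + R)*1524 = (-101 + 749)*1524 = 648*1524 = 987552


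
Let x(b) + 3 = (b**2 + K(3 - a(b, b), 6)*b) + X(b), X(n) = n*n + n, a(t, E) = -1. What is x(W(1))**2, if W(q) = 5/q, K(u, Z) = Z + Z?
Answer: 12544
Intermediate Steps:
X(n) = n + n**2 (X(n) = n**2 + n = n + n**2)
K(u, Z) = 2*Z
x(b) = -3 + b**2 + 12*b + b*(1 + b) (x(b) = -3 + ((b**2 + (2*6)*b) + b*(1 + b)) = -3 + ((b**2 + 12*b) + b*(1 + b)) = -3 + (b**2 + 12*b + b*(1 + b)) = -3 + b**2 + 12*b + b*(1 + b))
x(W(1))**2 = (-3 + 2*(5/1)**2 + 13*(5/1))**2 = (-3 + 2*(5*1)**2 + 13*(5*1))**2 = (-3 + 2*5**2 + 13*5)**2 = (-3 + 2*25 + 65)**2 = (-3 + 50 + 65)**2 = 112**2 = 12544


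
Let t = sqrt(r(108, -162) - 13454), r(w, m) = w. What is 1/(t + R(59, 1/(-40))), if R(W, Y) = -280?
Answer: -140/45873 - I*sqrt(13346)/91746 ≈ -0.0030519 - 0.0012592*I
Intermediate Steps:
t = I*sqrt(13346) (t = sqrt(108 - 13454) = sqrt(-13346) = I*sqrt(13346) ≈ 115.52*I)
1/(t + R(59, 1/(-40))) = 1/(I*sqrt(13346) - 280) = 1/(-280 + I*sqrt(13346))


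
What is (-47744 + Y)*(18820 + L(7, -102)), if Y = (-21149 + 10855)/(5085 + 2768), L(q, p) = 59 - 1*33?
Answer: -7066193229396/7853 ≈ -8.9981e+8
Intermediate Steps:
L(q, p) = 26 (L(q, p) = 59 - 33 = 26)
Y = -10294/7853 ≈ -1.3108
(-47744 + Y)*(18820 + L(7, -102)) = (-47744 - 10294/7853)*(18820 + 26) = -374943926/7853*18846 = -7066193229396/7853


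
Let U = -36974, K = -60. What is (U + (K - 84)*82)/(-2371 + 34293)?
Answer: -24391/15961 ≈ -1.5282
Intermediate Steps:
(U + (K - 84)*82)/(-2371 + 34293) = (-36974 + (-60 - 84)*82)/(-2371 + 34293) = (-36974 - 144*82)/31922 = (-36974 - 11808)*(1/31922) = -48782*1/31922 = -24391/15961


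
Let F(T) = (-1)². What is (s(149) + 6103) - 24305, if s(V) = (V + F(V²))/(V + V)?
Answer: -2712023/149 ≈ -18202.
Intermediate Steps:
F(T) = 1
s(V) = (1 + V)/(2*V) (s(V) = (V + 1)/(V + V) = (1 + V)/((2*V)) = (1 + V)*(1/(2*V)) = (1 + V)/(2*V))
(s(149) + 6103) - 24305 = ((½)*(1 + 149)/149 + 6103) - 24305 = ((½)*(1/149)*150 + 6103) - 24305 = (75/149 + 6103) - 24305 = 909422/149 - 24305 = -2712023/149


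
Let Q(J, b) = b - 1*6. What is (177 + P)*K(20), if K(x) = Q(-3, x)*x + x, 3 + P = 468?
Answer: 192600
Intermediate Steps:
P = 465 (P = -3 + 468 = 465)
Q(J, b) = -6 + b (Q(J, b) = b - 6 = -6 + b)
K(x) = x + x*(-6 + x) (K(x) = (-6 + x)*x + x = x*(-6 + x) + x = x + x*(-6 + x))
(177 + P)*K(20) = (177 + 465)*(20*(-5 + 20)) = 642*(20*15) = 642*300 = 192600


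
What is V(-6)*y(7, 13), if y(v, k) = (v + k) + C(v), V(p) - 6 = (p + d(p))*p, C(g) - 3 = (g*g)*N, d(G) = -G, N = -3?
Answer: -744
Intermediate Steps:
C(g) = 3 - 3*g**2 (C(g) = 3 + (g*g)*(-3) = 3 + g**2*(-3) = 3 - 3*g**2)
V(p) = 6 (V(p) = 6 + (p - p)*p = 6 + 0*p = 6 + 0 = 6)
y(v, k) = 3 + k + v - 3*v**2 (y(v, k) = (v + k) + (3 - 3*v**2) = (k + v) + (3 - 3*v**2) = 3 + k + v - 3*v**2)
V(-6)*y(7, 13) = 6*(3 + 13 + 7 - 3*7**2) = 6*(3 + 13 + 7 - 3*49) = 6*(3 + 13 + 7 - 147) = 6*(-124) = -744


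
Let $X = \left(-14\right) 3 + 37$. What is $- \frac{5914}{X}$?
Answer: $\frac{5914}{5} \approx 1182.8$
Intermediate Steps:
$X = -5$ ($X = -42 + 37 = -5$)
$- \frac{5914}{X} = - \frac{5914}{-5} = \left(-5914\right) \left(- \frac{1}{5}\right) = \frac{5914}{5}$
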